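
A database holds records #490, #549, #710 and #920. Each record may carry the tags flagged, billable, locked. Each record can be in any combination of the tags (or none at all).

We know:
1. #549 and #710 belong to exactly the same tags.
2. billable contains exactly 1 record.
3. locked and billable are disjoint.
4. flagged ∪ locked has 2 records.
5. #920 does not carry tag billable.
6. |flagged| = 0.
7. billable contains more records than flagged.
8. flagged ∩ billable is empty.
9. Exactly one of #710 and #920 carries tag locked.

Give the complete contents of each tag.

From (5): #920 ∉ billable.
(6): flagged already has 0, so the rest are out.
Suppose #490 ∉ billable: no assignment then satisfies all the clues, so #490 ∈ billable.

flagged = {}; billable = {#490}; locked = {#549, #710}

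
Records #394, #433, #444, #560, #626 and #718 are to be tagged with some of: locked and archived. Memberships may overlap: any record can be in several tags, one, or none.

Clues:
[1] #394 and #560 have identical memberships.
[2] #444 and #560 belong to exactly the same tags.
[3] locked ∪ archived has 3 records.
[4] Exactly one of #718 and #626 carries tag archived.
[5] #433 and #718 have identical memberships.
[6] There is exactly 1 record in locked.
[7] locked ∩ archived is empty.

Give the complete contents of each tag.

locked = {#626}; archived = {#433, #718}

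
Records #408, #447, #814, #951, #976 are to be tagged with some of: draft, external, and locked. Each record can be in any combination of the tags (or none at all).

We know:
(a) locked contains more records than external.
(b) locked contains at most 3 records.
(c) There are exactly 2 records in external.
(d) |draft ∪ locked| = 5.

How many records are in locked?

3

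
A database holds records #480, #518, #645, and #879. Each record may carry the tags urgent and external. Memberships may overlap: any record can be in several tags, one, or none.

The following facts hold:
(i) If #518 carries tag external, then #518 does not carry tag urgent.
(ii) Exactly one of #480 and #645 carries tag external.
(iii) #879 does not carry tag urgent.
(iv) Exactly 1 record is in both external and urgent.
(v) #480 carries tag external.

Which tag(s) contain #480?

From (iii): #879 ∉ urgent.
From (v): #480 ∈ external.
(ii) (exactly one): #645 ∉ external.
Suppose #480 ∉ urgent: no assignment then satisfies all the clues, so #480 ∈ urgent.

#480: external, urgent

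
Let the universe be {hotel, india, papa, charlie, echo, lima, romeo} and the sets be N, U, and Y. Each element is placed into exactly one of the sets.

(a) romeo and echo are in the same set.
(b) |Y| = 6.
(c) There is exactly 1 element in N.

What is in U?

U = {}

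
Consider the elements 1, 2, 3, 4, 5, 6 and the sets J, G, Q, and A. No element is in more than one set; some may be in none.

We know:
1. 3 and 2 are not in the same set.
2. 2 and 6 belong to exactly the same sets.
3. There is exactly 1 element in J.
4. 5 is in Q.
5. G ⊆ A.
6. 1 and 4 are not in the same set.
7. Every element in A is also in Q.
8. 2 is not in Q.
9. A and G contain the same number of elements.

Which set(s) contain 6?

From (4): 5 ∈ Q.
From (8): 2 ∉ Q.
(2): 6 matches 2: 6 ∉ Q.
(7) contrapositive: 2 ∉ A.
(7) contrapositive: 6 ∉ A.
(5) contrapositive: 2 ∉ G.
(5) contrapositive: 6 ∉ G.
Suppose 6 ∈ J: no assignment then satisfies all the clues, so 6 ∉ J.

6: none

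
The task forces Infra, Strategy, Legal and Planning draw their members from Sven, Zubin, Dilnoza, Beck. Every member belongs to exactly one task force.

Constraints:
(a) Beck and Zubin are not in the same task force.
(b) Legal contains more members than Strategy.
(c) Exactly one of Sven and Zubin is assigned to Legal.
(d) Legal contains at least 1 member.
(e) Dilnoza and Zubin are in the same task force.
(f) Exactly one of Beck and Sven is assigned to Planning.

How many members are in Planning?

1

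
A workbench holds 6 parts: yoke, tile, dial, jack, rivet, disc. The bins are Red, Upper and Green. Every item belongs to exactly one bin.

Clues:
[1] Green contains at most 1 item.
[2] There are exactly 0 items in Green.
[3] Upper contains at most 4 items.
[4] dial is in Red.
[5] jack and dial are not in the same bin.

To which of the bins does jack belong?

jack: Upper

From (4): dial ∈ Red.
(2): Green already has 0, so the rest are out.
(5): jack ∉ Red.
Only one bin left: jack ∈ Upper.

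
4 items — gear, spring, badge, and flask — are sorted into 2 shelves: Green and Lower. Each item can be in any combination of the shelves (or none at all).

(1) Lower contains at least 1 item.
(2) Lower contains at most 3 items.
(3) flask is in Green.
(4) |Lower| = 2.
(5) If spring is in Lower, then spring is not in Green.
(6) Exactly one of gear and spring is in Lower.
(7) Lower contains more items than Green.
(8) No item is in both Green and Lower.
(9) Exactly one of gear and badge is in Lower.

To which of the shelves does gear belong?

gear: none

From (3): flask ∈ Green.
(8) (disjoint): flask ∉ Lower.
Suppose gear ∈ Green: no assignment then satisfies all the clues, so gear ∉ Green.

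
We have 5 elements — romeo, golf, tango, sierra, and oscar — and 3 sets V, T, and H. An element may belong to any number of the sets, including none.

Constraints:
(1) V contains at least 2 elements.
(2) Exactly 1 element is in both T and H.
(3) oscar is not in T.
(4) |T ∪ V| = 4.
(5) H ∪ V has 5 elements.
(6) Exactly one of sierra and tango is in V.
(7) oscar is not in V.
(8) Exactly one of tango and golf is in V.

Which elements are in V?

V = {golf, romeo, sierra}

From (3): oscar ∉ T.
From (7): oscar ∉ V.
Suppose romeo ∉ V: no assignment then satisfies all the clues, so romeo ∈ V.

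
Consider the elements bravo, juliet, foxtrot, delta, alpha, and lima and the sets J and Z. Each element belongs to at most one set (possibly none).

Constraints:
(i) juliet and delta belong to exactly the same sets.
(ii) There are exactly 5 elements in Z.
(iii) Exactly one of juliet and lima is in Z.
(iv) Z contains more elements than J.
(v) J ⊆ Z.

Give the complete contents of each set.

J = {}; Z = {alpha, bravo, delta, foxtrot, juliet}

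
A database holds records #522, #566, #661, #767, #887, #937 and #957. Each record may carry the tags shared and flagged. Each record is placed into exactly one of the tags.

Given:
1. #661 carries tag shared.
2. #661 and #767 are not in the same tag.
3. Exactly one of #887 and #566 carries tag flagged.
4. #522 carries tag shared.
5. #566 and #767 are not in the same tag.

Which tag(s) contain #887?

#887: flagged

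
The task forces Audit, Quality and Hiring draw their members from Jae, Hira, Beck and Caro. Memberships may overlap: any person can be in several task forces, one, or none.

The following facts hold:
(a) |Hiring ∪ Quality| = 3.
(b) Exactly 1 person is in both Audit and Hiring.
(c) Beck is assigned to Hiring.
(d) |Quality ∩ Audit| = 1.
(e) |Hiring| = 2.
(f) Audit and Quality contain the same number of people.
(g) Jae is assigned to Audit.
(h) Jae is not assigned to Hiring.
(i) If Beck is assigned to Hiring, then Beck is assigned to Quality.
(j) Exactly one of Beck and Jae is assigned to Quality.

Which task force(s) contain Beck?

From (c): Beck ∈ Hiring.
From (g): Jae ∈ Audit.
From (h): Jae ∉ Hiring.
(i): Beck ∈ Quality.
(j) (exactly one): Jae ∉ Quality.
Suppose Beck ∉ Audit: no assignment then satisfies all the clues, so Beck ∈ Audit.

Beck: Audit, Hiring, Quality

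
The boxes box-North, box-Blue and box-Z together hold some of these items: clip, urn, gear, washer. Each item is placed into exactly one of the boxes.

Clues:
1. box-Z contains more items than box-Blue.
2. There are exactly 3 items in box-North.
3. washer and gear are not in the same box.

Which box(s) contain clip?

clip: box-North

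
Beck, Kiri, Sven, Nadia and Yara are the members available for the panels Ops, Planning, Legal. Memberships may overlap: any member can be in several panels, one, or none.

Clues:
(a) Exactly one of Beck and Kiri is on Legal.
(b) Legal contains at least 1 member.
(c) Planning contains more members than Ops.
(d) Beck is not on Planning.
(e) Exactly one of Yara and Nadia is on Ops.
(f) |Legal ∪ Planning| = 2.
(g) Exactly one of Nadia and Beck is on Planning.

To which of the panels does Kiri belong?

Kiri: Legal, Planning

From (d): Beck ∉ Planning.
(g) (exactly one): Nadia ∈ Planning.
Suppose Kiri ∈ Ops: no assignment then satisfies all the clues, so Kiri ∉ Ops.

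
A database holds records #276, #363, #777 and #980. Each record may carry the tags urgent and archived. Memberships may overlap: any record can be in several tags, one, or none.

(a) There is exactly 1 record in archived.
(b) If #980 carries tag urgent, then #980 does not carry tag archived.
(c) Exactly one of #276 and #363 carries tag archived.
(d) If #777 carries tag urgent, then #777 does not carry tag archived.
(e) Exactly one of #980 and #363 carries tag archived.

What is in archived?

archived = {#363}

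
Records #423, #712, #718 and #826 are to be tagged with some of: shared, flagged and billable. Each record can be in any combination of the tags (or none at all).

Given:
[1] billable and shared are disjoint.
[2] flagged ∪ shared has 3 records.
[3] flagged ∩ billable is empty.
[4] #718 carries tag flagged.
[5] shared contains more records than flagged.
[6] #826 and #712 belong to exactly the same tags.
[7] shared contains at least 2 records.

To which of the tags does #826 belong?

#826: shared

From (4): #718 ∈ flagged.
(3) (disjoint): #718 ∉ billable.
Suppose #826 ∉ shared: no assignment then satisfies all the clues, so #826 ∈ shared.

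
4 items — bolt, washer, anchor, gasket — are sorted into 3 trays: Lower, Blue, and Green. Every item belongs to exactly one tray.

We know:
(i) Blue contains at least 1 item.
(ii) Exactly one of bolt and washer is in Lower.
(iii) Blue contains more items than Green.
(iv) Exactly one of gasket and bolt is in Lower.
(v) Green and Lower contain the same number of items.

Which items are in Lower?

Lower = {bolt}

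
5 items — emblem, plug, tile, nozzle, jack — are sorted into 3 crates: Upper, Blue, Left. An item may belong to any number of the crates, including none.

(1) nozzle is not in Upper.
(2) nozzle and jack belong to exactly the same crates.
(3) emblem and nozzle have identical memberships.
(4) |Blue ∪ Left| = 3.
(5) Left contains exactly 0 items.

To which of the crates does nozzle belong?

From (1): nozzle ∉ Upper.
(2): jack matches nozzle: jack ∉ Upper.
(3): emblem matches nozzle: emblem ∉ Upper.
(5): Left already has 0, so the rest are out.
Suppose nozzle ∉ Blue: no assignment then satisfies all the clues, so nozzle ∈ Blue.

nozzle: Blue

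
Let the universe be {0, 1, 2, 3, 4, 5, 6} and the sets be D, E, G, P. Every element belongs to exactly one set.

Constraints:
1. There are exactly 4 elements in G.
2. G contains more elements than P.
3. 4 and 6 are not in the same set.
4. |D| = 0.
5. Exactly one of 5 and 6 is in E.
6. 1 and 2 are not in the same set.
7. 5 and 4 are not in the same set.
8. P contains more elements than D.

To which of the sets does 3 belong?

(4): D already has 0, so the rest are out.
Suppose 3 ∈ E: no assignment then satisfies all the clues, so 3 ∉ E.

3: G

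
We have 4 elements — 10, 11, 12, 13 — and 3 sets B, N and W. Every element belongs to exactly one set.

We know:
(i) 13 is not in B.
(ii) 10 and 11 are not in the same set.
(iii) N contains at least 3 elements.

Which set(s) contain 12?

12: N

From (i): 13 ∉ B.
Suppose 12 ∈ B: no assignment then satisfies all the clues, so 12 ∉ B.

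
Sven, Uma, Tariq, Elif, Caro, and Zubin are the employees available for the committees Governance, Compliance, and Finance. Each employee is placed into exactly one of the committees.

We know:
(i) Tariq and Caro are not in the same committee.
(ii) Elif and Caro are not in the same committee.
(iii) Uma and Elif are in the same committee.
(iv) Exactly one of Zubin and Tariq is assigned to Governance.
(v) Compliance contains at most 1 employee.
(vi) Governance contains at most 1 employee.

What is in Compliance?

Compliance = {Caro}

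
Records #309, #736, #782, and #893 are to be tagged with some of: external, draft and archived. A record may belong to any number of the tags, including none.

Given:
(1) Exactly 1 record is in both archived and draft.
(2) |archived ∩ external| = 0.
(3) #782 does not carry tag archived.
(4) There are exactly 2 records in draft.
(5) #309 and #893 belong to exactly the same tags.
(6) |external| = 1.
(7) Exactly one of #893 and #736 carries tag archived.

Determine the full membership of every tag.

external = {#782}; draft = {#736, #782}; archived = {#736}

From (3): #782 ∉ archived.
Suppose #309 ∈ external: no assignment then satisfies all the clues, so #309 ∉ external.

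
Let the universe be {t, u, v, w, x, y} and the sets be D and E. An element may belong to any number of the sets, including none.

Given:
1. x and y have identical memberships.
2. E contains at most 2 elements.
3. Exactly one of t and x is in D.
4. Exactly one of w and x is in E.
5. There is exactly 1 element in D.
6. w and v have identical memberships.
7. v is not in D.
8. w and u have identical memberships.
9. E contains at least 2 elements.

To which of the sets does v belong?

From (7): v ∉ D.
(6): w matches v: w ∉ D.
(8): u matches w: u ∉ D.
Suppose v ∈ E: no assignment then satisfies all the clues, so v ∉ E.

v: none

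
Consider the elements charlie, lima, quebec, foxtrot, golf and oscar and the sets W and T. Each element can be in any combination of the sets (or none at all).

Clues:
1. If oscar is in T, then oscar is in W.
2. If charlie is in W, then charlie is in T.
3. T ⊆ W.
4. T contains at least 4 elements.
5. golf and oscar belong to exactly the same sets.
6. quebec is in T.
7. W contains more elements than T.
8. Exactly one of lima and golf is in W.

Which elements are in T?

T = {charlie, golf, oscar, quebec}

From (6): quebec ∈ T.
(3) with quebec ∈ T: quebec ∈ W.
Suppose charlie ∉ T: no assignment then satisfies all the clues, so charlie ∈ T.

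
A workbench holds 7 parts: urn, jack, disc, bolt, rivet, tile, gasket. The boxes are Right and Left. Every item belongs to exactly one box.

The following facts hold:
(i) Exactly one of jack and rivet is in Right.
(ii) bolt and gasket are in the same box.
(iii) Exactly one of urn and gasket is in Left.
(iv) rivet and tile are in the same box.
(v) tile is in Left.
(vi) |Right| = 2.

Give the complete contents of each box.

Right = {jack, urn}; Left = {bolt, disc, gasket, rivet, tile}

From (v): tile ∈ Left.
(iv): rivet matches tile: rivet ∉ Right.
(iv): rivet matches tile: rivet ∈ Left.
(i) (exactly one): jack ∈ Right.
Suppose urn ∉ Right: no assignment then satisfies all the clues, so urn ∈ Right.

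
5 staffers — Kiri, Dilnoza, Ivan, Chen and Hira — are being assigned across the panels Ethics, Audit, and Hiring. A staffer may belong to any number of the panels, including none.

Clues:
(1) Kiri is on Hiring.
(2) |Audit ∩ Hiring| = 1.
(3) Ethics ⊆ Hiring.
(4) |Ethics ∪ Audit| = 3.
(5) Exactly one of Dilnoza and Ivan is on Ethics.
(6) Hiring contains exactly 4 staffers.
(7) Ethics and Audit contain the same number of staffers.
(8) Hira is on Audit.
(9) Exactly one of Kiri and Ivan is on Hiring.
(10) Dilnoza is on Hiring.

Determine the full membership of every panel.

From (1): Kiri ∈ Hiring.
From (8): Hira ∈ Audit.
From (10): Dilnoza ∈ Hiring.
(9) (exactly one): Ivan ∉ Hiring.
(3) contrapositive: Ivan ∉ Ethics.
(5) (exactly one): Dilnoza ∈ Ethics.
(6): only 4 candidates remain for Hiring, so all are in.
Suppose Kiri ∈ Ethics: no assignment then satisfies all the clues, so Kiri ∉ Ethics.

Ethics = {Dilnoza, Hira}; Audit = {Hira, Ivan}; Hiring = {Chen, Dilnoza, Hira, Kiri}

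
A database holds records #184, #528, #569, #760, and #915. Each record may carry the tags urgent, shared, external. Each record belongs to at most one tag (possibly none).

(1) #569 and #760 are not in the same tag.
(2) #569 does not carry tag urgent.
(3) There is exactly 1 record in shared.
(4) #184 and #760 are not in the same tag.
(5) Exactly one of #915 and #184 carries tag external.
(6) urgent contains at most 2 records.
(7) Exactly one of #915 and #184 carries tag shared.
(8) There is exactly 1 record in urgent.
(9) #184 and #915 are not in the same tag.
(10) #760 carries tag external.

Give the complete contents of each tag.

urgent = {#528}; shared = {#184}; external = {#760, #915}

From (2): #569 ∉ urgent.
From (10): #760 ∈ external.
(1): #569 ∉ external.
(4): #184 ∉ external.
(5) (exactly one): #915 ∈ external.
(7) (exactly one): #184 ∈ shared.
(8): only 1 candidates remain for urgent, so all are in.
(3): shared already has 1, so the rest are out.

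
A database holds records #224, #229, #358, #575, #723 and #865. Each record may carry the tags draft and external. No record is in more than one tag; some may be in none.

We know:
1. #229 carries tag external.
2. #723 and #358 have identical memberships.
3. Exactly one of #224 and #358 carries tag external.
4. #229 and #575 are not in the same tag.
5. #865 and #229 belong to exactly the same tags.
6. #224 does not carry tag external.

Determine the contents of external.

From (1): #229 ∈ external.
From (6): #224 ∉ external.
(3) (exactly one): #358 ∈ external.
(4): #575 ∉ external.
(5): #865 matches #229: #865 ∉ draft.
(5): #865 matches #229: #865 ∈ external.
(2): #723 matches #358: #723 ∉ draft.
(2): #723 matches #358: #723 ∈ external.

external = {#229, #358, #723, #865}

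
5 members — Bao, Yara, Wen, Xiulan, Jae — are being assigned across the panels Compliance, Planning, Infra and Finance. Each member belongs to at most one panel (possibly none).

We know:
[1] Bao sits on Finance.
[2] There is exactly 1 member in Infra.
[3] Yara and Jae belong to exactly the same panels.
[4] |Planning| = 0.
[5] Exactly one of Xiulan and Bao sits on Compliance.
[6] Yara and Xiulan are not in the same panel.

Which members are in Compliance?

From (1): Bao ∈ Finance.
(4): Planning already has 0, so the rest are out.
(5) (exactly one): Xiulan ∈ Compliance.
(6): Yara ∉ Compliance.
(3): Jae matches Yara: Jae ∉ Compliance.
Suppose Wen ∈ Compliance: no assignment then satisfies all the clues, so Wen ∉ Compliance.

Compliance = {Xiulan}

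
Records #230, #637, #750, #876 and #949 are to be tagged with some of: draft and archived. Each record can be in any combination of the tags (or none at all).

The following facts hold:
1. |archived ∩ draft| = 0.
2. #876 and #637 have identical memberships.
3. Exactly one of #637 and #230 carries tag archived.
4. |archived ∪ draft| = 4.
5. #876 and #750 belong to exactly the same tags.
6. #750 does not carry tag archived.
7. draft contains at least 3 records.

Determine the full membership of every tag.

draft = {#637, #750, #876}; archived = {#230}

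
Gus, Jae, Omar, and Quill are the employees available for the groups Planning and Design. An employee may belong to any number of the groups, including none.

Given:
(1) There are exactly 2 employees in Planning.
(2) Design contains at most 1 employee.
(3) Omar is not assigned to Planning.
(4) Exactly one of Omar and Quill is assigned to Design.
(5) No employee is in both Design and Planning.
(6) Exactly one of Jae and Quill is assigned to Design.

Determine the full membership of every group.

Planning = {Gus, Jae}; Design = {Quill}

From (3): Omar ∉ Planning.
Suppose Gus ∉ Planning: no assignment then satisfies all the clues, so Gus ∈ Planning.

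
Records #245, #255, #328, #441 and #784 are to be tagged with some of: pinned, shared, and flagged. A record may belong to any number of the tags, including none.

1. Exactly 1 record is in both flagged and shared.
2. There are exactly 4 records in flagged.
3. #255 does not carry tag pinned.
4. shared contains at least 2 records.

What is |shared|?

2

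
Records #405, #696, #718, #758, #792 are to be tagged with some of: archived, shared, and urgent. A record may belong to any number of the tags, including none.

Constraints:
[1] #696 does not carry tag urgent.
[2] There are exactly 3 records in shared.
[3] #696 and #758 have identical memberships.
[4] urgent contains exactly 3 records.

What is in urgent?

urgent = {#405, #718, #792}

From (1): #696 ∉ urgent.
(3): #758 matches #696: #758 ∉ urgent.
(4): only 3 candidates remain for urgent, so all are in.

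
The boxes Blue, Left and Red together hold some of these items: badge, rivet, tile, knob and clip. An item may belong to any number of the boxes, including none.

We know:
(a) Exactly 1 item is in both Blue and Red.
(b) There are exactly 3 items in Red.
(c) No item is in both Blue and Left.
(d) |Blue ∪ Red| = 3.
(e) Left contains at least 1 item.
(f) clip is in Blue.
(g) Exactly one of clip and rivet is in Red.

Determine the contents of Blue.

Blue = {clip}

From (f): clip ∈ Blue.
(c) (disjoint): clip ∉ Left.
Suppose badge ∈ Blue: no assignment then satisfies all the clues, so badge ∉ Blue.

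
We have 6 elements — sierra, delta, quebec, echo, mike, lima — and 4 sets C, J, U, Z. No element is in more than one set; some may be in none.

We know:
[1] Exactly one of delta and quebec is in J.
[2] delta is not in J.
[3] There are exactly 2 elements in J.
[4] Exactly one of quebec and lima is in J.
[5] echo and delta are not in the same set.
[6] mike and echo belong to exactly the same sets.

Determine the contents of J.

J = {quebec, sierra}

From (2): delta ∉ J.
(1) (exactly one): quebec ∈ J.
(4) (exactly one): lima ∉ J.
Suppose sierra ∉ J: no assignment then satisfies all the clues, so sierra ∈ J.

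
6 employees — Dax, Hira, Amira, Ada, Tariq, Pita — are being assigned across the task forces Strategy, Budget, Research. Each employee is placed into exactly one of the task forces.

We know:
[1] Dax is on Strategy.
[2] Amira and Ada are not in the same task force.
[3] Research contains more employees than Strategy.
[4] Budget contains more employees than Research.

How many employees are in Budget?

From (1): Dax ∈ Strategy.
Suppose Hira ∈ Strategy: no assignment then satisfies all the clues, so Hira ∉ Strategy.

3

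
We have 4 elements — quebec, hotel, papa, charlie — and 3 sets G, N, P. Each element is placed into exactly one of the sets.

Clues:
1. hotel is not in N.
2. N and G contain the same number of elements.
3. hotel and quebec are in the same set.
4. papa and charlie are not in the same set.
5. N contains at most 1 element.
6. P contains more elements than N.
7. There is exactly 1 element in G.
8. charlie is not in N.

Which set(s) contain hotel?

hotel: P

From (1): hotel ∉ N.
From (8): charlie ∉ N.
(3): quebec matches hotel: quebec ∉ N.
Suppose hotel ∈ G: no assignment then satisfies all the clues, so hotel ∉ G.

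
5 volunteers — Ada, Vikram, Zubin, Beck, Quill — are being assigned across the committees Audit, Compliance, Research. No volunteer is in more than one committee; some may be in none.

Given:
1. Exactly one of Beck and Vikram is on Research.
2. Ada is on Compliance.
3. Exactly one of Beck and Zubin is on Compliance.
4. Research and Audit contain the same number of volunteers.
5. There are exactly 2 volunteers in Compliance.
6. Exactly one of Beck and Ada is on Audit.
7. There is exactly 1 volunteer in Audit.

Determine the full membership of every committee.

Audit = {Beck}; Compliance = {Ada, Zubin}; Research = {Vikram}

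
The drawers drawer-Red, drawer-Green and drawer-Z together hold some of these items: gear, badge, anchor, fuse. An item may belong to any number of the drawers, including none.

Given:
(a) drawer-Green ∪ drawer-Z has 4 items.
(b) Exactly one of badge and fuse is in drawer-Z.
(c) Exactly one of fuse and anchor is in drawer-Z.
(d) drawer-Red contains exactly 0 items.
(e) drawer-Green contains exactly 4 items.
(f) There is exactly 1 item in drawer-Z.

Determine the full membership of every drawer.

drawer-Red = {}; drawer-Green = {anchor, badge, fuse, gear}; drawer-Z = {fuse}

(d): drawer-Red already has 0, so the rest are out.
(e): only 4 candidates remain for drawer-Green, so all are in.
Suppose gear ∈ drawer-Z: no assignment then satisfies all the clues, so gear ∉ drawer-Z.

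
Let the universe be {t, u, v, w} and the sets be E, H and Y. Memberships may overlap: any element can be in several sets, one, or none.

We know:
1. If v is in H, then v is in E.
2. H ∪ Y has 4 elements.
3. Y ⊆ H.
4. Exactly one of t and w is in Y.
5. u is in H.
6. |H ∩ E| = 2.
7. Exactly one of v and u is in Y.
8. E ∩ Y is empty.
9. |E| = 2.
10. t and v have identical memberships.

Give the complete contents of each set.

E = {t, v}; H = {t, u, v, w}; Y = {u, w}

From (5): u ∈ H.
Suppose t ∉ E: no assignment then satisfies all the clues, so t ∈ E.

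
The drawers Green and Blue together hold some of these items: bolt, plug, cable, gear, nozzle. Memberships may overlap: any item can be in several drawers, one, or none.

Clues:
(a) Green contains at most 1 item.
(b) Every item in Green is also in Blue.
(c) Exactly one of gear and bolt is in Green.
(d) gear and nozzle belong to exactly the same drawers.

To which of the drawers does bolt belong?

bolt: Blue, Green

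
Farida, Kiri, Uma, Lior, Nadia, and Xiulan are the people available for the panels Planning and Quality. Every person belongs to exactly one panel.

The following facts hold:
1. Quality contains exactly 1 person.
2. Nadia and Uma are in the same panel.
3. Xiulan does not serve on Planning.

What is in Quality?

Quality = {Xiulan}

From (3): Xiulan ∉ Planning.
Only one panel left: Xiulan ∈ Quality.
(1): Quality already has 1, so the rest are out.
Only one panel left: Farida ∈ Planning.
Only one panel left: Kiri ∈ Planning.
Only one panel left: Uma ∈ Planning.
Only one panel left: Lior ∈ Planning.
Only one panel left: Nadia ∈ Planning.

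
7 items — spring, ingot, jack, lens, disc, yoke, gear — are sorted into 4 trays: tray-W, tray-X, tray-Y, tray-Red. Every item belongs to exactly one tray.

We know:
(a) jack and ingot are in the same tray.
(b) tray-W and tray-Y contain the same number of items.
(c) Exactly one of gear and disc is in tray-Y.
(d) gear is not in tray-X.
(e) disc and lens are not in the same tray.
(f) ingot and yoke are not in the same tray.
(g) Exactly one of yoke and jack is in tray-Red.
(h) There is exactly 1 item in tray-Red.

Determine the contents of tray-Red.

tray-Red = {yoke}

From (d): gear ∉ tray-X.
Suppose spring ∈ tray-Red: no assignment then satisfies all the clues, so spring ∉ tray-Red.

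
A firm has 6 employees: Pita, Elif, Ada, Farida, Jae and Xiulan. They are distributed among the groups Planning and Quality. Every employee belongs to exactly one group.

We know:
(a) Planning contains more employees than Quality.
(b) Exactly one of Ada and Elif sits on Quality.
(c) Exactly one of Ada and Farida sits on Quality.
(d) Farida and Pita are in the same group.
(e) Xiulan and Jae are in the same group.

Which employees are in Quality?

Quality = {Ada}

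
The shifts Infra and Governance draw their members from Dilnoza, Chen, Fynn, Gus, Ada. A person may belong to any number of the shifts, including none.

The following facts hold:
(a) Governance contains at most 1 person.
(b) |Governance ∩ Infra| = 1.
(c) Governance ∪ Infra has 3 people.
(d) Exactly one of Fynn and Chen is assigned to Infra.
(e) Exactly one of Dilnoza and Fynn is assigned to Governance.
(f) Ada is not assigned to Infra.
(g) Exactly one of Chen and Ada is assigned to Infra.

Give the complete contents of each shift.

Infra = {Chen, Dilnoza, Gus}; Governance = {Dilnoza}

From (f): Ada ∉ Infra.
(g) (exactly one): Chen ∈ Infra.
(d) (exactly one): Fynn ∉ Infra.
Suppose Dilnoza ∉ Infra: no assignment then satisfies all the clues, so Dilnoza ∈ Infra.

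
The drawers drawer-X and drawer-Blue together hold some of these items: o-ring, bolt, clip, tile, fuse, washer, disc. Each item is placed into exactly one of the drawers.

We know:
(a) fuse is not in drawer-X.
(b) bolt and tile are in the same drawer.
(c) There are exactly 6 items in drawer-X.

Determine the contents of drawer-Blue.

From (a): fuse ∉ drawer-X.
(c): only 6 candidates remain for drawer-X, so all are in.
Only one drawer left: fuse ∈ drawer-Blue.

drawer-Blue = {fuse}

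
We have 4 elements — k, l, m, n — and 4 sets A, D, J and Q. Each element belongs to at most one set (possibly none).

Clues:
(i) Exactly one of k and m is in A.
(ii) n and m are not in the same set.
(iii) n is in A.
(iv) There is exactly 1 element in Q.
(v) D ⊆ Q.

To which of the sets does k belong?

k: A

From (iii): n ∈ A.
(ii): m ∉ A.
(i) (exactly one): k ∈ A.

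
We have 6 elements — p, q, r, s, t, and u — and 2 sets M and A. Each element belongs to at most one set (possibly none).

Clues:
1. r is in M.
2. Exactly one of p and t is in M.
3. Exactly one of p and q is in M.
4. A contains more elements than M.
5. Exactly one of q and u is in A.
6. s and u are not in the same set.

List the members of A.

A = {q, s, t}

From (1): r ∈ M.
Suppose p ∈ A: no assignment then satisfies all the clues, so p ∉ A.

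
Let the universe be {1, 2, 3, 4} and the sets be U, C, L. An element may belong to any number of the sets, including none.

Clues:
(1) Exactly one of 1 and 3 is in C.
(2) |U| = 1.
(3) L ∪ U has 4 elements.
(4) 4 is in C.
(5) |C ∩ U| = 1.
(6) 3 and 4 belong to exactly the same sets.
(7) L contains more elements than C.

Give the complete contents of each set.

U = {2}; C = {2, 3, 4}; L = {1, 2, 3, 4}

From (4): 4 ∈ C.
(6): 3 matches 4: 3 ∈ C.
(1) (exactly one): 1 ∉ C.
Suppose 1 ∈ U: no assignment then satisfies all the clues, so 1 ∉ U.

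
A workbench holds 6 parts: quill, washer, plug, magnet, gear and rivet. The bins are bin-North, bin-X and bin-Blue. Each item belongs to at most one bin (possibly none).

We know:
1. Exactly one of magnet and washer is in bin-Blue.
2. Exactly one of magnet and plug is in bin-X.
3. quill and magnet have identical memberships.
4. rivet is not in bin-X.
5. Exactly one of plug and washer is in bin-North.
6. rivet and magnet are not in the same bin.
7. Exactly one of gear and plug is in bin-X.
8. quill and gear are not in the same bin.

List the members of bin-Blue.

bin-Blue = {magnet, quill}

From (4): rivet ∉ bin-X.
Suppose quill ∉ bin-Blue: no assignment then satisfies all the clues, so quill ∈ bin-Blue.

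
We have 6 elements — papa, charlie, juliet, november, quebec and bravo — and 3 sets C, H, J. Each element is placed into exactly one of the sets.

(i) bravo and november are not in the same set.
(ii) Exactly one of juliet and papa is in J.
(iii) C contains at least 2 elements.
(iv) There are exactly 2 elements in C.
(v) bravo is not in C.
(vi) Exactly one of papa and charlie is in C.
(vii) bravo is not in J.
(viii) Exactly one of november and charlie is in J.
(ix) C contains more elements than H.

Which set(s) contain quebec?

quebec: J

From (v): bravo ∉ C.
From (vii): bravo ∉ J.
Only one set left: bravo ∈ H.
(i): november ∉ H.
Suppose quebec ∈ C: no assignment then satisfies all the clues, so quebec ∉ C.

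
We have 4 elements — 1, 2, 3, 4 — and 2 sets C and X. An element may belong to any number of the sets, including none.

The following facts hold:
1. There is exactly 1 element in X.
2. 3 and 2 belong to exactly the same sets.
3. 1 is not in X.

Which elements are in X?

X = {4}

From (3): 1 ∉ X.
Suppose 2 ∈ X: no assignment then satisfies all the clues, so 2 ∉ X.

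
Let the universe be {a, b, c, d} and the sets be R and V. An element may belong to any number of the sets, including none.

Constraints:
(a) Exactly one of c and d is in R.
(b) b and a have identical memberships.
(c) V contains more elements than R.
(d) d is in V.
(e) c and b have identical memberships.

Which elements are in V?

V = {a, b, c, d}

From (d): d ∈ V.
Suppose a ∉ V: no assignment then satisfies all the clues, so a ∈ V.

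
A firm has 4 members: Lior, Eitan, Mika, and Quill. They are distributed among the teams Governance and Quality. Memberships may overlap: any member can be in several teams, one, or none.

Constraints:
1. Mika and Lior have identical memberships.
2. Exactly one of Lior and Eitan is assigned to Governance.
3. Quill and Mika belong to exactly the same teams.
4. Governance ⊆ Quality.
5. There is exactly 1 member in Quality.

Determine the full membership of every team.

Governance = {Eitan}; Quality = {Eitan}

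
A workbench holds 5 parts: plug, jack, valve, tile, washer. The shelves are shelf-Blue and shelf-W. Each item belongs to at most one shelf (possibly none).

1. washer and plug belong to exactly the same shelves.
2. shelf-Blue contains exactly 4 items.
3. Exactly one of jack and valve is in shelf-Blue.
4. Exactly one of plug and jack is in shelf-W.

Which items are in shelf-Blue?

shelf-Blue = {plug, tile, valve, washer}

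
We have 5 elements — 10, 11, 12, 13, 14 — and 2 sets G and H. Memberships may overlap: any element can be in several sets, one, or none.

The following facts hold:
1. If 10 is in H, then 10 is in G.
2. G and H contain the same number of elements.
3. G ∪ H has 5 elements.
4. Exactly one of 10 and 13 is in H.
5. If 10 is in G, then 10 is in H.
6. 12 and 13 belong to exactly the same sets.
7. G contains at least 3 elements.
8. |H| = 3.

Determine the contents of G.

G = {10, 12, 13}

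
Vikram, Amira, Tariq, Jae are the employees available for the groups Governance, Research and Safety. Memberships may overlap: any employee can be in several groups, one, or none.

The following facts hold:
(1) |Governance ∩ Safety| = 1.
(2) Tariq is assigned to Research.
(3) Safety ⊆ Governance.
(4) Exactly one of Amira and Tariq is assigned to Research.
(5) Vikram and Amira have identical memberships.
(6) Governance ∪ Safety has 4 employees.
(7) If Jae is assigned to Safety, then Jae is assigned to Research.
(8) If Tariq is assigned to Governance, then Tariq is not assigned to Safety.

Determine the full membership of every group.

Governance = {Amira, Jae, Tariq, Vikram}; Research = {Jae, Tariq}; Safety = {Jae}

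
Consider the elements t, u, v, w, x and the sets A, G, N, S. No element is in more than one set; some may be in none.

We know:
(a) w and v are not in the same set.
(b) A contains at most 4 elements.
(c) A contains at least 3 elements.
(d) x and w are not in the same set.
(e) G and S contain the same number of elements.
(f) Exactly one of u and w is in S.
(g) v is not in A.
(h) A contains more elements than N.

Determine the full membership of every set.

A = {t, u, x}; G = {v}; N = {}; S = {w}

From (g): v ∉ A.
Suppose t ∉ A: no assignment then satisfies all the clues, so t ∈ A.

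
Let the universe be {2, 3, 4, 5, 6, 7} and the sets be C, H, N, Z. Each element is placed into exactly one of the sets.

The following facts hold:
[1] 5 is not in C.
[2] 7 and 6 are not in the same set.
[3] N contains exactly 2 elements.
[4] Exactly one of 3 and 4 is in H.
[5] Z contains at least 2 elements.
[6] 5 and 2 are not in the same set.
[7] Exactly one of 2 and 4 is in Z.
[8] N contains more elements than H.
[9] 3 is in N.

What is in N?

From (1): 5 ∉ C.
From (9): 3 ∈ N.
(4) (exactly one): 4 ∈ H.
(7) (exactly one): 2 ∈ Z.
(6): 5 ∉ Z.
Suppose 5 ∉ N: no assignment then satisfies all the clues, so 5 ∈ N.

N = {3, 5}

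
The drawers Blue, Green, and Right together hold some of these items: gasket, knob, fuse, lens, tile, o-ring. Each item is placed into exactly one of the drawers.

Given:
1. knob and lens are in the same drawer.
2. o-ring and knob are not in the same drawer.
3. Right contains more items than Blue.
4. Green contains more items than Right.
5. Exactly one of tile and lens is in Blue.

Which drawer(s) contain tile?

tile: Blue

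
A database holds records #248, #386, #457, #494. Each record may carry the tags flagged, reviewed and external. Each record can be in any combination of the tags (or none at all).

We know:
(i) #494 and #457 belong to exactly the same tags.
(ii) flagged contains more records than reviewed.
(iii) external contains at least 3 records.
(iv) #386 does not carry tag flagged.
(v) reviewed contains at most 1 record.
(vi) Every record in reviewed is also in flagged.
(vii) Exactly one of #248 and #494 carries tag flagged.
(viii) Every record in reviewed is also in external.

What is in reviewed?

reviewed = {}

From (iv): #386 ∉ flagged.
(vi) contrapositive: #386 ∉ reviewed.
Suppose #248 ∈ reviewed: no assignment then satisfies all the clues, so #248 ∉ reviewed.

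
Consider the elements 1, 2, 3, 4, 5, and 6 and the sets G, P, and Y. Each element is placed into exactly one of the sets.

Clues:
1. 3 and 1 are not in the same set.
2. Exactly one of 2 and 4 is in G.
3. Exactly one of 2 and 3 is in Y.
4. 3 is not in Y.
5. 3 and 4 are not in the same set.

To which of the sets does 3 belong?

3: P

From (4): 3 ∉ Y.
(3) (exactly one): 2 ∈ Y.
(2) (exactly one): 4 ∈ G.
(5): 3 ∉ G.
Only one set left: 3 ∈ P.
(1): 1 ∉ P.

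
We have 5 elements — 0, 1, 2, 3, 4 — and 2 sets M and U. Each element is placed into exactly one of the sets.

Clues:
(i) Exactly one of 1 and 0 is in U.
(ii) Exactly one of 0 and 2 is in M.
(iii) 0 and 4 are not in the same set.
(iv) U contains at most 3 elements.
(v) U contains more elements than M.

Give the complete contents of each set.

M = {0, 3}; U = {1, 2, 4}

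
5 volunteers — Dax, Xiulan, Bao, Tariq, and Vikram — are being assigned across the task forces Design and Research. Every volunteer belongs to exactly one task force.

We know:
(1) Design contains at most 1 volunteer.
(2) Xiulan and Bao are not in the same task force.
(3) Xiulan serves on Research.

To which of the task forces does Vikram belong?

Vikram: Research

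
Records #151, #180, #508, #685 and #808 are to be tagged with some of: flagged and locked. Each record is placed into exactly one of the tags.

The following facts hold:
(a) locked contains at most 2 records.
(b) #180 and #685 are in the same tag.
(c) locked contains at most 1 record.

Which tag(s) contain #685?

#685: flagged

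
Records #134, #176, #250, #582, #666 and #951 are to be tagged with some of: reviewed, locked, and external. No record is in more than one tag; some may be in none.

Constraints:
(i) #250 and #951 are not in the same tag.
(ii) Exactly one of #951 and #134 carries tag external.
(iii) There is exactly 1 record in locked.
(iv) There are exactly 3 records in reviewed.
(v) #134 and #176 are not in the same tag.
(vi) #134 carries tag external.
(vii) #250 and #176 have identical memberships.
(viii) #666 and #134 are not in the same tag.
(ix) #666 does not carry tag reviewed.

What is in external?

external = {#134}

From (vi): #134 ∈ external.
From (ix): #666 ∉ reviewed.
(ii) (exactly one): #951 ∉ external.
(v): #176 ∉ external.
(vii): #250 matches #176: #250 ∉ external.
(viii): #666 ∉ external.
Suppose #582 ∈ external: no assignment then satisfies all the clues, so #582 ∉ external.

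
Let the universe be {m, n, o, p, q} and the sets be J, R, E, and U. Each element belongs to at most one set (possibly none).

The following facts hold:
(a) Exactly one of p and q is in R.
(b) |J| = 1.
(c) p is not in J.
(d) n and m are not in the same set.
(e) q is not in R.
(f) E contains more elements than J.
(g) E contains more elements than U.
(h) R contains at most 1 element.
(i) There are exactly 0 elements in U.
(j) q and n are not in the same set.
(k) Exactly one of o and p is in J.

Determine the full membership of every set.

J = {o}; R = {p}; E = {m, q}; U = {}

From (c): p ∉ J.
From (e): q ∉ R.
(a) (exactly one): p ∈ R.
(h): R already has 1, so the rest are out.
(i): U already has 0, so the rest are out.
(k) (exactly one): o ∈ J.
(b): J already has 1, so the rest are out.
Suppose m ∉ E: no assignment then satisfies all the clues, so m ∈ E.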